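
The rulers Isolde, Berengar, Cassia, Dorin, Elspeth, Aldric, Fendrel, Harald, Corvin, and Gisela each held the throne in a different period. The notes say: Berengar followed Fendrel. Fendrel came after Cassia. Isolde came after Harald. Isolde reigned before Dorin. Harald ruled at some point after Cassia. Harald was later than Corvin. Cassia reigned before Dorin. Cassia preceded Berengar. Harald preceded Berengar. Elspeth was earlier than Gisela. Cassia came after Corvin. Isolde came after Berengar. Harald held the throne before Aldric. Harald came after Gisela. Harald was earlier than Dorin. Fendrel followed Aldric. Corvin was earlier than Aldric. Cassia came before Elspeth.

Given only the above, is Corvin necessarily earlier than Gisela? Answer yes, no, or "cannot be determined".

Chain the constraints: Corvin → Cassia → Elspeth → Gisela. Each link is directly stated, so Corvin comes before Gisela.

yes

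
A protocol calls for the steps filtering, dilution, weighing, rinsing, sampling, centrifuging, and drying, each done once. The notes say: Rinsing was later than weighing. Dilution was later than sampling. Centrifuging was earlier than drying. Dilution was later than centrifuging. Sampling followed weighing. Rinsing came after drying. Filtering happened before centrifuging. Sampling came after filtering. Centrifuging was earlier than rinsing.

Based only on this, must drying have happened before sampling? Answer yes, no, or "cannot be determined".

No chain of stated constraints runs from drying to sampling, and none runs from sampling to drying either.
So the relative order of drying and sampling is not fixed by the given facts.

cannot be determined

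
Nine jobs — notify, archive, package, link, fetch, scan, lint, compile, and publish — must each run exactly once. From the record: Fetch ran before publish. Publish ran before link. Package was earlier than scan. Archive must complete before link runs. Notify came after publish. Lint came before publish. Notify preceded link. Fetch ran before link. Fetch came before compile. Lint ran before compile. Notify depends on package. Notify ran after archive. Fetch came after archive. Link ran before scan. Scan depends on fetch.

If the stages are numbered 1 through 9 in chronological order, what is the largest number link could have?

8

Link must come before scan — 1 stage forced after it.
Everything else can be placed before link in some valid order, so link can sit as late as position 9 − 1 = 8.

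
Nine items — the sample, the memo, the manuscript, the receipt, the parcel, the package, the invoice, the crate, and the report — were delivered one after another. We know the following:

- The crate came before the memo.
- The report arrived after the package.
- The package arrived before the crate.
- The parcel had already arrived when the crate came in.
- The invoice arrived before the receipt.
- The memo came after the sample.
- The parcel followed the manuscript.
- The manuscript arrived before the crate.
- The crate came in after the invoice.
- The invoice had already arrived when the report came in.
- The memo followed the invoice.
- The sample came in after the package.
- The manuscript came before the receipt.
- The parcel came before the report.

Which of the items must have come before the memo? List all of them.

Directly stated before the memo: the crate, the invoice, and the sample.
The manuscript reaches the memo via the manuscript → the crate → the memo.
The package reaches the memo via the package → the crate → the memo.
The parcel reaches the memo via the parcel → the crate → the memo.

the crate, the invoice, the manuscript, the package, the parcel, the sample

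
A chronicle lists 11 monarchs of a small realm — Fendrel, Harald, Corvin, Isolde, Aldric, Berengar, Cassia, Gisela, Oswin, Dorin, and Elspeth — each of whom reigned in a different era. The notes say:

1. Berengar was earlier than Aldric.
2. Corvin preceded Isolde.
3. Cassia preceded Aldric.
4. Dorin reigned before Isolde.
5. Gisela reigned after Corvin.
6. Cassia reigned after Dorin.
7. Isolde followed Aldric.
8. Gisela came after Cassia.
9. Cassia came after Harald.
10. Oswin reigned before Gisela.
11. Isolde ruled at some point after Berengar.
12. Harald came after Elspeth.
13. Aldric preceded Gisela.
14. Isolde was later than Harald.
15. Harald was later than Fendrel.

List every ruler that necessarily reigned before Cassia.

Directly stated before Cassia: Dorin and Harald.
Elspeth reaches Cassia via Elspeth → Harald → Cassia.
Fendrel reaches Cassia via Fendrel → Harald → Cassia.
No chain forces Berengar (or any of the others) ahead of Cassia.

Dorin, Elspeth, Fendrel, Harald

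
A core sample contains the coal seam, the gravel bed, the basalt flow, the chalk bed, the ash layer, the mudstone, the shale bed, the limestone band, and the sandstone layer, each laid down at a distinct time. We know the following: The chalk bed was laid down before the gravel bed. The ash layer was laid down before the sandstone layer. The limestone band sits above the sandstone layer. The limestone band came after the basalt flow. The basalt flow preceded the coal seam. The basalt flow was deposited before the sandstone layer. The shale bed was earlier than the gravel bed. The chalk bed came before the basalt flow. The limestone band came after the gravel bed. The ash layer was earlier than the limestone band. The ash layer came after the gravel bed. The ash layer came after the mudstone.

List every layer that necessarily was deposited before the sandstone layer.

Directly stated before the sandstone layer: the ash layer and the basalt flow.
The chalk bed reaches the sandstone layer via the chalk bed → the basalt flow → the sandstone layer.
The gravel bed reaches the sandstone layer via the gravel bed → the ash layer → the sandstone layer.
The mudstone reaches the sandstone layer via the mudstone → the ash layer → the sandstone layer.
Likewise the shale bed reaches the sandstone layer by chaining the stated constraints.
No chain forces the coal seam (or any of the others) ahead of the sandstone layer.

the ash layer, the basalt flow, the chalk bed, the gravel bed, the mudstone, the shale bed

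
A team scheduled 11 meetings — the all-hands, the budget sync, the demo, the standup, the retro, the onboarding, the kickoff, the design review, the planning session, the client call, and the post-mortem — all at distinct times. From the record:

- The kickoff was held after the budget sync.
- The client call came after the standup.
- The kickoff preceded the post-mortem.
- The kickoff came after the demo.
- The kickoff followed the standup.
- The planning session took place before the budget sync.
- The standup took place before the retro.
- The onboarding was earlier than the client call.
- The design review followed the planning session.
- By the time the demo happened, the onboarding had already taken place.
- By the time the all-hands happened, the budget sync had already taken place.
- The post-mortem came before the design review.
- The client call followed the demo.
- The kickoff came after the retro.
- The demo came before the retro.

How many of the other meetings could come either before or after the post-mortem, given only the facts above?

2

Forced before the post-mortem: the budget sync, the demo, the kickoff, the onboarding, the planning session, the retro, and the standup; forced after the post-mortem: the design review.
That leaves the all-hands and the client call with no forced order relative to the post-mortem — 2.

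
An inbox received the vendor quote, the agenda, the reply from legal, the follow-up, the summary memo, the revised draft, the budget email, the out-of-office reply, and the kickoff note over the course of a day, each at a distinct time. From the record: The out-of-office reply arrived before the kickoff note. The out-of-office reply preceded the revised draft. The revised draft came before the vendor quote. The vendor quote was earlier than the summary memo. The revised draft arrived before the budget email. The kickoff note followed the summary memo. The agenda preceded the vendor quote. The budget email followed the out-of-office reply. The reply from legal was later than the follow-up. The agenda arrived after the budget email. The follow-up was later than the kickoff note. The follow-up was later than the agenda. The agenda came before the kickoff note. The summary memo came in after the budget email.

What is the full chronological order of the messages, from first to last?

the out-of-office reply, the revised draft, the budget email, the agenda, the vendor quote, the summary memo, the kickoff note, the follow-up, the reply from legal

The constraints fix every adjacent pair, so only one ordering works:
the out-of-office reply → the revised draft → the budget email → the agenda → the vendor quote → the summary memo → the kickoff note → the follow-up → the reply from legal.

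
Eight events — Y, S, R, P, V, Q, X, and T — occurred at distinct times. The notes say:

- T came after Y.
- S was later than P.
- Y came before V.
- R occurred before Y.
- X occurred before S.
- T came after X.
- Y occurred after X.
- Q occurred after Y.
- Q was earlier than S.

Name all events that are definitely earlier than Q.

Directly stated before Q: Y.
R reaches Q via R → Y → Q.
X reaches Q via X → Y → Q.

R, X, Y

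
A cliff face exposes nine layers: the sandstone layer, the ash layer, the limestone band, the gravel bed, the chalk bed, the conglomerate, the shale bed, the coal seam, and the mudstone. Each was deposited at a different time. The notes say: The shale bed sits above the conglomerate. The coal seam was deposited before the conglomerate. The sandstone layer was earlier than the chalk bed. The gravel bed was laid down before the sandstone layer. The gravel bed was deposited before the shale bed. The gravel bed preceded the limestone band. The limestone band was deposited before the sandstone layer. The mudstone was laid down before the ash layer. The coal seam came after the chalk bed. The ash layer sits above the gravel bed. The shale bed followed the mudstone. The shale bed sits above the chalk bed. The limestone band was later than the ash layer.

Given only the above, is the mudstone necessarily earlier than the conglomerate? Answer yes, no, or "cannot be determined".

yes

Chain the constraints: the mudstone → the ash layer → the limestone band → the sandstone layer → the chalk bed → the coal seam → the conglomerate. Each link is directly stated, so the mudstone comes before the conglomerate.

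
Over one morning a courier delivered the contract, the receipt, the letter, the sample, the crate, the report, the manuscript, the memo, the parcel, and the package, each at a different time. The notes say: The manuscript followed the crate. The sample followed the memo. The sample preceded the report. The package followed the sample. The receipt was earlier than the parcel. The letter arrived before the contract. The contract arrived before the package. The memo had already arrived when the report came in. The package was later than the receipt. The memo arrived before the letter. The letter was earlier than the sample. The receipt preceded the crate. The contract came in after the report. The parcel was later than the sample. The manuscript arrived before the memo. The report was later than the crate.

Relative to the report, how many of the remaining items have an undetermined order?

Forced before the report: the crate, the letter, the manuscript, the memo, the receipt, and the sample; forced after the report: the contract and the package.
That leaves the parcel with no forced order relative to the report — 1.

1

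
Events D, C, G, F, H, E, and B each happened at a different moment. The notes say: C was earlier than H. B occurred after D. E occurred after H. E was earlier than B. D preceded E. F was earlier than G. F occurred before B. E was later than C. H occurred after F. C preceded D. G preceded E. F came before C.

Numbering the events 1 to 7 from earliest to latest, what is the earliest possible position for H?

3

C and F must both come before H — 2 forced predecessors.
Nothing else is forced ahead of H, so its earliest slot is position 2 + 1 = 3.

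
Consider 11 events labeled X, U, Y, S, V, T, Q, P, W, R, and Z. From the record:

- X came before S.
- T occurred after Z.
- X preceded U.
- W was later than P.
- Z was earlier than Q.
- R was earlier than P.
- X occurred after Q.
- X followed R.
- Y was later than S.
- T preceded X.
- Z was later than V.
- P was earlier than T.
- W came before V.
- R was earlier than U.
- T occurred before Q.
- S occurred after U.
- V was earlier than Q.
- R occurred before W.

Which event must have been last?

Every other event has a chain of constraints placing it before Y, so Y is last.

Y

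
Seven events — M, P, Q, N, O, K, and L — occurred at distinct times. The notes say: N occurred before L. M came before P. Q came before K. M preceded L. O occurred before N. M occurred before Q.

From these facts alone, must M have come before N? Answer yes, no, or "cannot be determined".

cannot be determined

No chain of stated constraints runs from M to N, and none runs from N to M either.
So the relative order of M and N is not fixed by the given facts.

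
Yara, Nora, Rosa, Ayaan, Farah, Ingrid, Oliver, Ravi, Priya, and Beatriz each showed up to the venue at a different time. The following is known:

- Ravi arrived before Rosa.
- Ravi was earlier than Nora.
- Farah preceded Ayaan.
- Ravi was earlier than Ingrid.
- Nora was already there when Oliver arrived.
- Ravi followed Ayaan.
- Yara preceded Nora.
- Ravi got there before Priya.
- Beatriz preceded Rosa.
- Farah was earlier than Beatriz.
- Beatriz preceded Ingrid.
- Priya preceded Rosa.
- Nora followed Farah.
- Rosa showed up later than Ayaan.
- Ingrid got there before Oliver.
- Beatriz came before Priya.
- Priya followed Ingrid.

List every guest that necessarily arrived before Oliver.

Ayaan, Beatriz, Farah, Ingrid, Nora, Ravi, Yara

Directly stated before Oliver: Ingrid and Nora.
Ayaan reaches Oliver via Ayaan → Ravi → Nora → Oliver.
Beatriz reaches Oliver via Beatriz → Ingrid → Oliver.
Farah reaches Oliver via Farah → Nora → Oliver.
Likewise Ravi and Yara each reach Oliver by chaining the stated constraints.
No chain forces Rosa (or any of the others) ahead of Oliver.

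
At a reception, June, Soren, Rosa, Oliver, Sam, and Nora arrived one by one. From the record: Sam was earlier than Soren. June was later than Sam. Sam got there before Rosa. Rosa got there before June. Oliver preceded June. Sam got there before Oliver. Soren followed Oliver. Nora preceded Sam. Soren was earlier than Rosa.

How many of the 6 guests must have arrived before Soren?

3

Directly stated before Soren: Oliver and Sam.
Nora reaches Soren via Nora → Sam → Soren.
No chain forces June (or any of the others) ahead of Soren.
That's Nora, Oliver, and Sam — 3 in all.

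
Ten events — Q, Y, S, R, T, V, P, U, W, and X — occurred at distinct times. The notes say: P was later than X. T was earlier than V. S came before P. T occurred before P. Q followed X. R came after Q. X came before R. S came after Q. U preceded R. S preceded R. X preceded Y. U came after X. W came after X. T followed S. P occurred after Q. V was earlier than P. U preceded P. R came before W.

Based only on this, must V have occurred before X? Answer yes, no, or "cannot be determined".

Tracing the constraints gives X → Q → S → T → V, so X must come before V.
That means V cannot be before X.

no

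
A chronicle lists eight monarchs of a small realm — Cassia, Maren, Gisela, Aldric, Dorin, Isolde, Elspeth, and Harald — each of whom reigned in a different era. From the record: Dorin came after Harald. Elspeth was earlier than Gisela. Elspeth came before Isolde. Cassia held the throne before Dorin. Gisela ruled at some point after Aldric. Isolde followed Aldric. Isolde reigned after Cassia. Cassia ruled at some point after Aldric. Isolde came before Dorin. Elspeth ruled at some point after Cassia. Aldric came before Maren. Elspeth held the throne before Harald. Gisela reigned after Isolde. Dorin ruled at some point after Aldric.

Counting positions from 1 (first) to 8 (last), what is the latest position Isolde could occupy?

Isolde must come before Dorin and Gisela — 2 rulers forced after them.
Everything else can be placed before Isolde in some valid order, so Isolde can sit as late as position 8 − 2 = 6.

6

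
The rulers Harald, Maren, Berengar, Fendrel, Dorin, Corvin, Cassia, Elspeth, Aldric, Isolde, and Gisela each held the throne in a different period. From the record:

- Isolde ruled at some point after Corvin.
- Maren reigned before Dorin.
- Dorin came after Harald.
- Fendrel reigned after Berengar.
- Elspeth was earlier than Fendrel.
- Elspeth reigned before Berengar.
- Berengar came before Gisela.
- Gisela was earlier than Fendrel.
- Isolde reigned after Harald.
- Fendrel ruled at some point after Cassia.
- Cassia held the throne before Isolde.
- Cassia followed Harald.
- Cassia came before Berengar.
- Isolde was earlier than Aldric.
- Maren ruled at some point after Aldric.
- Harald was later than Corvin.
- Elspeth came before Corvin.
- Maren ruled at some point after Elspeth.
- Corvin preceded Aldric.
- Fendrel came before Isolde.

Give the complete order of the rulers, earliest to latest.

Elspeth, Corvin, Harald, Cassia, Berengar, Gisela, Fendrel, Isolde, Aldric, Maren, Dorin

The constraints fix every adjacent pair, so only one ordering works:
Elspeth → Corvin → Harald → Cassia → Berengar → Gisela → Fendrel → Isolde → Aldric → Maren → Dorin.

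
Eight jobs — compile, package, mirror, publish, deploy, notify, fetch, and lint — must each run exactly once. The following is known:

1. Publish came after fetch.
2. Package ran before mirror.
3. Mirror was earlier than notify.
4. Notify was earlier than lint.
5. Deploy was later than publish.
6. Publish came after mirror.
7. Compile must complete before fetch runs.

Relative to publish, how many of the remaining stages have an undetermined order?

2

Forced before publish: compile, fetch, mirror, and package; forced after publish: deploy.
That leaves lint and notify with no forced order relative to publish — 2.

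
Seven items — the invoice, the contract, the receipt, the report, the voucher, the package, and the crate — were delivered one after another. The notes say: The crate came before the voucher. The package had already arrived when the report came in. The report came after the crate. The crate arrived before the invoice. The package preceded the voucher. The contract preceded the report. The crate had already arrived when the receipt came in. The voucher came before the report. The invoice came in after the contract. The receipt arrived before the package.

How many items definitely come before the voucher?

Directly stated before the voucher: the crate and the package.
The receipt reaches the voucher via the receipt → the package → the voucher.
That's the crate, the package, and the receipt — 3 in all.

3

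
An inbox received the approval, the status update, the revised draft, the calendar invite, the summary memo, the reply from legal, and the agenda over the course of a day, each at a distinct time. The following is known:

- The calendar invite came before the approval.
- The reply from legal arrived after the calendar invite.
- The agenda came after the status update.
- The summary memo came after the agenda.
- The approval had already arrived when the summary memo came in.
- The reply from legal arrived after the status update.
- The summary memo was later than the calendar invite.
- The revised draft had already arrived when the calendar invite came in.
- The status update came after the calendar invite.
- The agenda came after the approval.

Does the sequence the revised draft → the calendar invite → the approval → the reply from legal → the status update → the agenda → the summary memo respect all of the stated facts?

no

The constraints require the status update before the reply from legal, but in the proposed sequence the reply from legal appears ahead of the status update. That one violation is enough.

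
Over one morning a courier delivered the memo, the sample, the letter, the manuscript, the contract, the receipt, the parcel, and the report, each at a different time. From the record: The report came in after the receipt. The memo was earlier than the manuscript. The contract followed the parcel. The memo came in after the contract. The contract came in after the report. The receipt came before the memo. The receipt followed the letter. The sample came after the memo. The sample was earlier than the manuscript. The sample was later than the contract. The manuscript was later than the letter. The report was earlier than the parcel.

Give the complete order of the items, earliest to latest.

the letter, the receipt, the report, the parcel, the contract, the memo, the sample, the manuscript

The constraints fix every adjacent pair, so only one ordering works:
the letter → the receipt → the report → the parcel → the contract → the memo → the sample → the manuscript.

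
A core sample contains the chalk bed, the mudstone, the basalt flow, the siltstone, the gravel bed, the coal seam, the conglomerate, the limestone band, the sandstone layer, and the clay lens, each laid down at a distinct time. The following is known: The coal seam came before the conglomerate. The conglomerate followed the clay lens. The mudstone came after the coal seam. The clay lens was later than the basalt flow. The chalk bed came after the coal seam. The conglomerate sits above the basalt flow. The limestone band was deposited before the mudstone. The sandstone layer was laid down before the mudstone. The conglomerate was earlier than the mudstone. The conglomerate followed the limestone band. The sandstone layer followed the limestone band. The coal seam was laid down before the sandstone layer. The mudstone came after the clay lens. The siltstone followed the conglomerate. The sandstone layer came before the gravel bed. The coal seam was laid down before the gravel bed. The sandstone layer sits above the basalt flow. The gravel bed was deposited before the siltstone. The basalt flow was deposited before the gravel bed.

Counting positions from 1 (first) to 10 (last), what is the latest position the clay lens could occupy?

7

The clay lens must come before the conglomerate, the mudstone, and the siltstone — 3 layers forced after it.
Everything else can be placed before the clay lens in some valid order, so the clay lens can sit as late as position 10 − 3 = 7.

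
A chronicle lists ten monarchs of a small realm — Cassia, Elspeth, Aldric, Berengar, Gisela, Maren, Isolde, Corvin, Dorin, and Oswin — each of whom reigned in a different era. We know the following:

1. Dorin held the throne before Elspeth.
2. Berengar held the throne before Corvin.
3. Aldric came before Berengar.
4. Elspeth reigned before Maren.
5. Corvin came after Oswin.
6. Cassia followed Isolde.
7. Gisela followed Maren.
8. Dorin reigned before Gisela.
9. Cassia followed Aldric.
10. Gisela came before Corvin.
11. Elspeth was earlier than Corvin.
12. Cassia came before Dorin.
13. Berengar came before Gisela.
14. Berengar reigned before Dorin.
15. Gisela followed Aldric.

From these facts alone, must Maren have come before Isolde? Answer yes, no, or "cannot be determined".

Tracing the constraints gives Isolde → Cassia → Dorin → Elspeth → Maren, so Isolde must come before Maren.
That means Maren cannot be before Isolde.

no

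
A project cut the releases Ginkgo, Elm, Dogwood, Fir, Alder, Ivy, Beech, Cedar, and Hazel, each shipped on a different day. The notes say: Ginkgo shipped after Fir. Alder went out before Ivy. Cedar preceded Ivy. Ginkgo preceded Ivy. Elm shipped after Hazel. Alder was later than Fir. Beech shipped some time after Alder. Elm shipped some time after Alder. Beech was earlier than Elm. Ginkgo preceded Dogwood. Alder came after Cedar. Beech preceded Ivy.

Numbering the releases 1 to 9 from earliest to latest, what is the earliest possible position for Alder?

3

Cedar and Fir must both come before Alder — 2 forced predecessors.
Nothing else is forced ahead of Alder, so its earliest slot is position 2 + 1 = 3.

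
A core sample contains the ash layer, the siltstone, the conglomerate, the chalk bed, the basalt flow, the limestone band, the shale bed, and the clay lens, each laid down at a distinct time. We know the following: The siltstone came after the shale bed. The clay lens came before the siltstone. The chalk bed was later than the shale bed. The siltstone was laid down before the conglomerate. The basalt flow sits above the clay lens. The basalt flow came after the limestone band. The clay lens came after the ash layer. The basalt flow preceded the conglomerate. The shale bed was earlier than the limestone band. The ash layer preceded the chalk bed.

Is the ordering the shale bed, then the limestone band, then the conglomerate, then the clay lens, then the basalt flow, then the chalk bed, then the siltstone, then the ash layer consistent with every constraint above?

no

The constraints require the ash layer before the clay lens, but in the proposed sequence the clay lens appears ahead of the ash layer. That one violation is enough.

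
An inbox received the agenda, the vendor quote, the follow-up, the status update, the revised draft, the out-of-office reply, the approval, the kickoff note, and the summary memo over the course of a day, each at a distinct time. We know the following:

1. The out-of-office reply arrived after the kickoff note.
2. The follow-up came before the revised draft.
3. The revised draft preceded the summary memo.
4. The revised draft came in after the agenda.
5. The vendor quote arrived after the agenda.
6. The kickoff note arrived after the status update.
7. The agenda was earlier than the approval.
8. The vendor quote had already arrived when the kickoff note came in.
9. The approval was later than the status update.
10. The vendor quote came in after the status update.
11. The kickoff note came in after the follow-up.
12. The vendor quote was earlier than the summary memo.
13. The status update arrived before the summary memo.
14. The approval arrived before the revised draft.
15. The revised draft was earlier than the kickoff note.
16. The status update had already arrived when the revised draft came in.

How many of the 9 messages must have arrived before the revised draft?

Directly stated before the revised draft: the agenda, the approval, the follow-up, and the status update.
No chain forces the out-of-office reply (or any of the others) ahead of the revised draft.
That's the agenda, the approval, the follow-up, and the status update — 4 in all.

4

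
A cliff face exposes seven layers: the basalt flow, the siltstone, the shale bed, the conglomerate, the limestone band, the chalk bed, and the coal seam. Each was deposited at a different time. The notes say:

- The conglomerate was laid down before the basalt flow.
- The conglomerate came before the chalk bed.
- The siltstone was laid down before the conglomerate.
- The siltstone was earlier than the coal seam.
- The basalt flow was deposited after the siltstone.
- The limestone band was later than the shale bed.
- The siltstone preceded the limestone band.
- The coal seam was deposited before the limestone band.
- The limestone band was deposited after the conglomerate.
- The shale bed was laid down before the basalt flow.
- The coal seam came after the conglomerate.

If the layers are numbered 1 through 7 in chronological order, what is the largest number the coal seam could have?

The coal seam must come before the limestone band — 1 layer forced after it.
Everything else can be placed before the coal seam in some valid order, so the coal seam can sit as late as position 7 − 1 = 6.

6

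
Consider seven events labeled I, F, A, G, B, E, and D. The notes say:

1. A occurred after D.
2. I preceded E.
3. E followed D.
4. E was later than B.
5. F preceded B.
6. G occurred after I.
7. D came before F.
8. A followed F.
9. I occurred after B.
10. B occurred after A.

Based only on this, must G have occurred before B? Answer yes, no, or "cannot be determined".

Tracing the constraints gives B → I → G, so B must come before G.
That means G cannot be before B.

no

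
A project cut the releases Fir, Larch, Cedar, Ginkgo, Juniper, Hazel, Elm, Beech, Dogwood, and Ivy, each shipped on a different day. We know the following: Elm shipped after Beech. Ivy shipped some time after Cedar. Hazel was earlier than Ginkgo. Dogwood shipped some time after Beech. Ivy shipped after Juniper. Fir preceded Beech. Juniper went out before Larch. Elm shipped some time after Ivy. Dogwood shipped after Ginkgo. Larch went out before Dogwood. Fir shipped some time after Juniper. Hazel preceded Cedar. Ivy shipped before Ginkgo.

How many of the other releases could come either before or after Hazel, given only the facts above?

Forced after Hazel: Cedar, Dogwood, Elm, Ginkgo, and Ivy.
That leaves Beech, Fir, Juniper, and Larch with no forced order relative to Hazel — 4.

4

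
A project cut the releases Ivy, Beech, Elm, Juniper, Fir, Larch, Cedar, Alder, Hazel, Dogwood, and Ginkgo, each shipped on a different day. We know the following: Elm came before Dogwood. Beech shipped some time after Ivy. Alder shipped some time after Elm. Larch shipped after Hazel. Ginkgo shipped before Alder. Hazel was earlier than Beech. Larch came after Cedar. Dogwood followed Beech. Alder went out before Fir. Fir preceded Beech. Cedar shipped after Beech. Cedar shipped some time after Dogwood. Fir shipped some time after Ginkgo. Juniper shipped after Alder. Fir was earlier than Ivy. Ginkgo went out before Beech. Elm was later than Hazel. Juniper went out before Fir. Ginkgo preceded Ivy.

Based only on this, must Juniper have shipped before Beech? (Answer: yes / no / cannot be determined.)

yes

Chain the constraints: Juniper → Fir → Beech. Each link is directly stated, so Juniper comes before Beech.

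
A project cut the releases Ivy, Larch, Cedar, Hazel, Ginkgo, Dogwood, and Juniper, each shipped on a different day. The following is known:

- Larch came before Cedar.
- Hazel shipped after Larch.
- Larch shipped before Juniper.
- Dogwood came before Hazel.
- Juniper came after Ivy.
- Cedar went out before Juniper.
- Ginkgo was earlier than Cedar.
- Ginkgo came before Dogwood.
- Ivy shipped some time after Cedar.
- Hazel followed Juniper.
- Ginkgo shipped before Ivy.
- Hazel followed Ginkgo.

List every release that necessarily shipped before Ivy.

Directly stated before Ivy: Cedar and Ginkgo.
Larch reaches Ivy via Larch → Cedar → Ivy.
No chain forces Juniper (or any of the others) ahead of Ivy.

Cedar, Ginkgo, Larch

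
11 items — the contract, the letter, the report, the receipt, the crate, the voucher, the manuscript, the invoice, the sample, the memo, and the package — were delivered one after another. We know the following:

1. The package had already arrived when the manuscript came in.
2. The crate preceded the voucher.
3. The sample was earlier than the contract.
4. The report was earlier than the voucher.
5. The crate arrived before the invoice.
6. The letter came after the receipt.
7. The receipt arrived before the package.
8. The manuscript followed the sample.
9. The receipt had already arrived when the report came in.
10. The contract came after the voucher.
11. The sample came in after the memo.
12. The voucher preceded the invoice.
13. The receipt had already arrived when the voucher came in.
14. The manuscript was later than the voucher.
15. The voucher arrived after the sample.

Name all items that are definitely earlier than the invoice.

the crate, the memo, the receipt, the report, the sample, the voucher

Directly stated before the invoice: the crate and the voucher.
The memo reaches the invoice via the memo → the sample → the voucher → the invoice.
The receipt reaches the invoice via the receipt → the voucher → the invoice.
The report reaches the invoice via the report → the voucher → the invoice.
Likewise the sample reaches the invoice by chaining the stated constraints.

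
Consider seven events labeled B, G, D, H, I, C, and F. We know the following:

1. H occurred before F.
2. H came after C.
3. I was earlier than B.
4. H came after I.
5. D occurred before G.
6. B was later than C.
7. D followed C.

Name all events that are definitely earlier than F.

C, H, I

Directly stated before F: H.
C reaches F via C → H → F.
I reaches F via I → H → F.
No chain forces B (or any of the others) ahead of F.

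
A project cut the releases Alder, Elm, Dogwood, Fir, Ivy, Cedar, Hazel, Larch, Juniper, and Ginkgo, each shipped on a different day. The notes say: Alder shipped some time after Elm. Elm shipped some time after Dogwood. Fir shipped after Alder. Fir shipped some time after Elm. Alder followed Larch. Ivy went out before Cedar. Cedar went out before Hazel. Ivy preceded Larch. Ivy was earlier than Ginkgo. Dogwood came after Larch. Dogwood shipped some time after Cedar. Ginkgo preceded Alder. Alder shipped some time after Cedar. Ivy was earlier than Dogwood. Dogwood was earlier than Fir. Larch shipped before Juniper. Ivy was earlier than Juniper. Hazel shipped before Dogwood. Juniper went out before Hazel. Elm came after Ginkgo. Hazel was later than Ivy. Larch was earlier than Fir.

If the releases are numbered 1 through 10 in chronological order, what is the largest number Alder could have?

9

Alder must come before Fir — 1 release forced after it.
Everything else can be placed before Alder in some valid order, so Alder can sit as late as position 10 − 1 = 9.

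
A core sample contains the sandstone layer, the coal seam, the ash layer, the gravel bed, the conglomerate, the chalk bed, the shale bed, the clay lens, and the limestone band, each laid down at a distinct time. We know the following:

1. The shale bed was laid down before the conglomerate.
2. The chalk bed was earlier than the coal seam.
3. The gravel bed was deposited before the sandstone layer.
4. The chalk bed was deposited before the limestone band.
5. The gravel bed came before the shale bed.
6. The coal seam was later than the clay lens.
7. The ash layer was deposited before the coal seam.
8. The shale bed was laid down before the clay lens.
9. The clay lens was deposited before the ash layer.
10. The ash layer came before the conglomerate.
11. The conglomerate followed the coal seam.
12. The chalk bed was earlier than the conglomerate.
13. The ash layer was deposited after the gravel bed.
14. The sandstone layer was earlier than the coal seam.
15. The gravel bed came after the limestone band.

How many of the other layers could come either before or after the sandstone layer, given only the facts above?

3

Forced before the sandstone layer: the chalk bed, the gravel bed, and the limestone band; forced after the sandstone layer: the coal seam and the conglomerate.
That leaves the ash layer, the clay lens, and the shale bed with no forced order relative to the sandstone layer — 3.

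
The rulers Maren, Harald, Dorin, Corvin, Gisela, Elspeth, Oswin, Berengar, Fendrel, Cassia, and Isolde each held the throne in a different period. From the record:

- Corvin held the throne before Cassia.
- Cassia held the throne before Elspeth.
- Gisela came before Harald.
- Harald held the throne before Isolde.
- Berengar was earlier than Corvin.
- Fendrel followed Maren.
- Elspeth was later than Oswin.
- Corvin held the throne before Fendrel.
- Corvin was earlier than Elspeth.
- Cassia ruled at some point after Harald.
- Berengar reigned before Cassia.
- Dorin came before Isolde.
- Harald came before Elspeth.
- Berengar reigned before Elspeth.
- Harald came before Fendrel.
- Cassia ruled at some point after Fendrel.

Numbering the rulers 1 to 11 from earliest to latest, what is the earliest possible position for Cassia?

Berengar, Corvin, Fendrel, Gisela, Harald, and Maren must all come before Cassia — 6 forced predecessors.
Nothing else is forced ahead of Cassia, so their earliest slot is position 6 + 1 = 7.

7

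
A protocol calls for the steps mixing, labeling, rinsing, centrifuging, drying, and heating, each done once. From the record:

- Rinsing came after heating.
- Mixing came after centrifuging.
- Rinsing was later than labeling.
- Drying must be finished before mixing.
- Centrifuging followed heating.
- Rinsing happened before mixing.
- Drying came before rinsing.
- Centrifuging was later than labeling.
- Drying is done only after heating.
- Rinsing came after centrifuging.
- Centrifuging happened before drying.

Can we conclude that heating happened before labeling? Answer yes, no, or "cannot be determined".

No chain of stated constraints runs from heating to labeling, and none runs from labeling to heating either.
So the relative order of heating and labeling is not fixed by the given facts.

cannot be determined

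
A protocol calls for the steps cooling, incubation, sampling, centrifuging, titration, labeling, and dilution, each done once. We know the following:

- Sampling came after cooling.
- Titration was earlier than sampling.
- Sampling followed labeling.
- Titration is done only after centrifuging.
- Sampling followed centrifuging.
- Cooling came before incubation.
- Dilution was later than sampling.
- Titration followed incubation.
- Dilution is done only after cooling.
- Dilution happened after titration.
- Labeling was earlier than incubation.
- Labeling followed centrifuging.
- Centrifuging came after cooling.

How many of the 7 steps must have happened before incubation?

Directly stated before incubation: cooling and labeling.
Centrifuging reaches incubation via centrifuging → labeling → incubation.
No chain forces sampling (or any of the others) ahead of incubation.
That's centrifuging, cooling, and labeling — 3 in all.

3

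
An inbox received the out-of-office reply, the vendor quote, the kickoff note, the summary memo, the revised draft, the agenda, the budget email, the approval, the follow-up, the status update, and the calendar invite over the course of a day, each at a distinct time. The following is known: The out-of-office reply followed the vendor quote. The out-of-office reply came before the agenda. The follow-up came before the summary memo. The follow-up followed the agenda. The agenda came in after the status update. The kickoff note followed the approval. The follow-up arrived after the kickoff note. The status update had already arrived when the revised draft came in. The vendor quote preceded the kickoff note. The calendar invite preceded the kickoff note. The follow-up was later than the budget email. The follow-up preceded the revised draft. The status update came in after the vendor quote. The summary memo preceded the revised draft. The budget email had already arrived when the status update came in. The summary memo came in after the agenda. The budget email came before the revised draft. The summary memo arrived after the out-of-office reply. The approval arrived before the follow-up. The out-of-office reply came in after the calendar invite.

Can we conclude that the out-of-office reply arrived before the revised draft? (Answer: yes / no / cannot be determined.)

yes

Chain the constraints: the out-of-office reply → the summary memo → the revised draft. Each link is directly stated, so the out-of-office reply comes before the revised draft.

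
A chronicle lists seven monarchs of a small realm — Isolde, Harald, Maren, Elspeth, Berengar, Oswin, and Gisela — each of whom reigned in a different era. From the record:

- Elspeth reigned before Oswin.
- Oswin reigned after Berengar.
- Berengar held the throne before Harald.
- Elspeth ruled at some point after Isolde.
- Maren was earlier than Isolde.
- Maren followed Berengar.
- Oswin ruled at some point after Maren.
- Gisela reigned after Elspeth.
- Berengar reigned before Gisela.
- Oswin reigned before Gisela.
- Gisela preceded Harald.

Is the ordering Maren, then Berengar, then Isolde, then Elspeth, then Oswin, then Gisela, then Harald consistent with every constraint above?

no

The constraints require Berengar before Maren, but in the proposed sequence Maren appears ahead of Berengar. That one violation is enough.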